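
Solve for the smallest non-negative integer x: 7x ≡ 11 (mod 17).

4

The inverse of 7 mod 17 is 5 (since 7·5 = 35 ≡ 1).
Multiplying both sides by 5: x ≡ 5·11 = 55 ≡ 4 (mod 17).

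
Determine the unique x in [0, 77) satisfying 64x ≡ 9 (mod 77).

23

The inverse of 64 mod 77 is 71 (since 64·71 = 4544 ≡ 1).
So x ≡ 71·9 = 639 ≡ 23 (mod 77).
Check: 64·23 = 1472 = 19·77 + 9.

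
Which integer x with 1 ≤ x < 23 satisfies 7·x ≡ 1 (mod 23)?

23 = 3·7 + 2
7 = 3·2 + 1
2 = 2·1 + 0
Back-substituting gives 7·10 ≡ 1 (mod 23).

10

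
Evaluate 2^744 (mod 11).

5

By repeated squaring mod 11: 2^1≡2, 2^2≡4, 2^4≡5, 2^8≡3, 2^16≡9, 2^32≡4, 2^64≡5, 2^128≡3, 2^256≡9, 2^512≡4.
744 = 8 + 32 + 64 + 128 + 512, so 2^744 ≡ 3·4·5·3·4 ≡ 5 (mod 11).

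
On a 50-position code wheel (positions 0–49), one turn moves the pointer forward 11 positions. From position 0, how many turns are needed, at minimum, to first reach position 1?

50 = 4·11 + 6
11 = 1·6 + 5
6 = 1·5 + 1
5 = 5·1 + 0
Back-substituting gives 11·41 ≡ 1 (mod 50).

41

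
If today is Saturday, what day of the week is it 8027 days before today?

8027 mod 7 = 5 (since 1146·7 = 8022).
Saturday − 5 days → Monday.

Monday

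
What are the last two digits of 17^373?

By repeated squaring mod 100: 17^1≡17, 17^2≡89, 17^4≡21, 17^8≡41, 17^16≡81, 17^32≡61, 17^64≡21, 17^128≡41, 17^256≡81.
373 = 1 + 4 + 16 + 32 + 64 + 256, so 17^373 ≡ 17·21·81·61·21·81 ≡ 37 (mod 100).

37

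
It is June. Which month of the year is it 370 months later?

April

370 = 30·12 + 10, so 370 mod 12 = 10.
June + 10 months → April.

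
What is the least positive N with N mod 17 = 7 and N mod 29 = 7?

x ≡ 7 (mod 17) gives x ∈ {7}.
The first of these with x mod 29 = 7 is 7.

7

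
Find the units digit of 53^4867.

7

Last digits of 3^n: 3, 9, 7, 1 (period 4).
4867 mod 4 = 3, so the last digit matches 3^3 = 7.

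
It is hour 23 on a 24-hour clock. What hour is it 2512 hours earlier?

7

Dividing 2512 by 24 gives quotient 104 and remainder 16.
(23 − 16) mod 24 = 7.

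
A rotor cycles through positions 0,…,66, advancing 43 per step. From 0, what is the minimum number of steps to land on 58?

59

The inverse of 43 mod 67 is 53 (since 43·53 = 2279 ≡ 1).
So x ≡ 53·58 = 3074 ≡ 59 (mod 67).
Check: 43·59 = 2537 = 37·67 + 58.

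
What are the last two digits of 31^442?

Square-and-reduce mod 100: 31^1≡31, 31^2≡61, 31^4≡21, 31^8≡41, 31^16≡81, 31^32≡61, 31^64≡21, 31^128≡41, 31^256≡81.
Since 442 = 2 + 8 + 16 + 32 + 128 + 256 in binary, 31^442 ≡ 61·41·81·61·41·81 ≡ 61 (mod 100).

61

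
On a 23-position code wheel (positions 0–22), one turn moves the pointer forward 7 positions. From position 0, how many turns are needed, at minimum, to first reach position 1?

7·10 = 70 = 3·23 + 1, so 7⁻¹ ≡ 10 (mod 23).

10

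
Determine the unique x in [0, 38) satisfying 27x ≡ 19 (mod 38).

27⁻¹ ≡ 31 (mod 38) because 27·31 = 837 = 22·38 + 1.
Multiplying both sides by 31: x ≡ 31·19 = 589 ≡ 19 (mod 38).
Check: 27·19 = 513 = 13·38 + 19.

19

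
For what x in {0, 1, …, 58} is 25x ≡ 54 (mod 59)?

The inverse of 25 mod 59 is 26 (since 25·26 = 650 ≡ 1).
Multiplying both sides by 26: x ≡ 26·54 = 1404 ≡ 47 (mod 59).

47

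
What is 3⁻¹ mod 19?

3·13 = 39 = 2·19 + 1, so 3⁻¹ ≡ 13 (mod 19).

13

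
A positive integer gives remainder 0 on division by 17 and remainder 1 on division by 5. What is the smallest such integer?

x ≡ 1 (mod 5) gives x ∈ {1, 6, 11, 16, 21, 26, 31, 36, …}.
The first of these with x mod 17 = 0 is 51.

51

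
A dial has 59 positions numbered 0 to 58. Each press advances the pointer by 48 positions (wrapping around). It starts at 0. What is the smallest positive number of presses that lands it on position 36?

45

48⁻¹ ≡ 16 (mod 59) because 48·16 = 768 = 13·59 + 1.
So x ≡ 16·36 = 576 ≡ 45 (mod 59).
Check: 48·45 = 2160 = 36·59 + 36.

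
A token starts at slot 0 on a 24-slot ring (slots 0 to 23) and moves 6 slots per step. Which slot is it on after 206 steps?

12

206·6 = 1236.
1236 mod 24 = 12 (since 51·24 = 1224).
(0 + 12) mod 24 = 12.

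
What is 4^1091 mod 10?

4

Last digits of 4^n: 4, 6 (period 2).
1091 leaves remainder 1 on division by 2, so 4^1091 ends in 4.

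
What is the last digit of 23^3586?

The units digit of 23^n cycles with period 4: 3, 9, 7, 1, …
3586 leaves remainder 2 on division by 4, so 23^3586 ends in 9.

9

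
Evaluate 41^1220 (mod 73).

55

Square-and-reduce mod 73: 41^1≡41, 41^2≡2, 41^4≡4, 41^8≡16, 41^16≡37, 41^32≡55, 41^64≡32, 41^128≡2, 41^256≡4, 41^512≡16, 41^1024≡37.
Since 1220 = 4 + 64 + 128 + 1024 in binary, 41^1220 ≡ 4·32·2·37 ≡ 55 (mod 73).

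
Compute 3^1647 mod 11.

9

Successive squares of 3 mod 11: 3^1≡3, 3^2≡9, 3^4≡4, 3^8≡5, 3^16≡3, 3^32≡9, 3^64≡4, 3^128≡5, 3^256≡3, 3^512≡9, 3^1024≡4.
Since 1647 = 1 + 2 + 4 + 8 + 32 + 64 + 512 + 1024 in binary, 3^1647 ≡ 3·9·4·5·9·4·9·4 ≡ 9 (mod 11).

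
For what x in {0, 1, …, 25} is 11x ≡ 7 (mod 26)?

3

The inverse of 11 mod 26 is 19 (since 11·19 = 209 ≡ 1).
So x ≡ 19·7 = 133 ≡ 3 (mod 26).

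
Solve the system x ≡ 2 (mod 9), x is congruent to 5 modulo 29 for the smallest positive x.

x ≡ 2 (mod 9) gives x ∈ {2, 11, 20, 29, 38, 47, 56, 65, …}.
The first of these with x mod 29 = 5 is 92.

92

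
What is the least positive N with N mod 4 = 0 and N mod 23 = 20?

20

x ≡ 0 (mod 4) gives x ∈ {0, 4, 8, 12, 16, 20}.
The first of these with x mod 23 = 20 is 20.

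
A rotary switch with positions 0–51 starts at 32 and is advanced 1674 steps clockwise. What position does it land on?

42

Dividing 1674 by 52 gives quotient 32 and remainder 10.
(32 + 10) mod 52 = 42.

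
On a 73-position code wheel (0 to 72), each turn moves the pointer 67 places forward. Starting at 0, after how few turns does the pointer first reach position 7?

67⁻¹ ≡ 12 (mod 73) because 67·12 = 804 = 11·73 + 1.
So x ≡ 12·7 = 84 ≡ 11 (mod 73).

11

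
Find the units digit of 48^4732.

Powers of 8 mod 10 repeat with period 4: 8, 4, 2, 6.
4732 mod 4 = 0, so the last digit matches 8^4 = 6.

6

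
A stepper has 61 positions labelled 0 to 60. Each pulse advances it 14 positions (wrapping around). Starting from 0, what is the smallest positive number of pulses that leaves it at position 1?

61 = 4·14 + 5
14 = 2·5 + 4
5 = 1·4 + 1
4 = 4·1 + 0
Back-substituting gives 14·48 ≡ 1 (mod 61).

48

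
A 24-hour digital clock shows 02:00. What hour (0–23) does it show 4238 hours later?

16

4238 − 176·24 = 14, so 4238 ≡ 14 (mod 24).
(2 + 14) mod 24 = 16.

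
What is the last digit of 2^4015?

8

Powers of 2 mod 10 repeat with period 4: 2, 4, 8, 6.
4015 leaves remainder 3 on division by 4, so 2^4015 ends in 8.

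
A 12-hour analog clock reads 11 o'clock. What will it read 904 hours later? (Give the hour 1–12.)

3

Dividing 904 by 12 gives quotient 75 and remainder 4.
11 + 4 → 3 on a 12-hour dial.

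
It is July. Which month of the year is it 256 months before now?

256 − 21·12 = 4, so 256 ≡ 4 (mod 12).
July − 4 months → March.

March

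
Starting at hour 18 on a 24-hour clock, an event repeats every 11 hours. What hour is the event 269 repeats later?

1

269·11 = 2959.
2959 mod 24 = 7 (since 123·24 = 2952).
(18 + 7) mod 24 = 1.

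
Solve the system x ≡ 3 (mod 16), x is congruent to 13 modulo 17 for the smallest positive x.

x ≡ 3 (mod 16) gives x ∈ {3, 19, 35, 51, 67, 83, 99, 115}.
The first of these with x mod 17 = 13 is 115.

115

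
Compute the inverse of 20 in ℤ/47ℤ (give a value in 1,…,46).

20·40 = 800 = 17·47 + 1, so 20⁻¹ ≡ 40 (mod 47).

40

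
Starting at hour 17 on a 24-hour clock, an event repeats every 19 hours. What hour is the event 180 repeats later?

5

180·19 = 3420.
3420 mod 24 = 12 (since 142·24 = 3408).
(17 + 12) mod 24 = 5.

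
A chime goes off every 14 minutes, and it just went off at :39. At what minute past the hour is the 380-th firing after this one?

19

380·14 = 5320.
5320 = 88·60 + 40, so 5320 mod 60 = 40.
(39 + 40) mod 60 = 19.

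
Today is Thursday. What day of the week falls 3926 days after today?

3926 mod 7 = 6 (since 560·7 = 3920).
Thursday + 6 days → Wednesday.

Wednesday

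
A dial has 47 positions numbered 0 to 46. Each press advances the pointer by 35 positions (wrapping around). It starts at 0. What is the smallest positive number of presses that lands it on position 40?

The inverse of 35 mod 47 is 43 (since 35·43 = 1505 ≡ 1).
Multiplying both sides by 43: x ≡ 43·40 = 1720 ≡ 28 (mod 47).

28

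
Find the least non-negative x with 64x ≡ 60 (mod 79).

75

The inverse of 64 mod 79 is 21 (since 64·21 = 1344 ≡ 1).
So x ≡ 21·60 = 1260 ≡ 75 (mod 79).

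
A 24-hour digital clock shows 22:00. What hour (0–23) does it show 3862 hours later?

Dividing 3862 by 24 gives quotient 160 and remainder 22.
(22 + 22) mod 24 = 20.

20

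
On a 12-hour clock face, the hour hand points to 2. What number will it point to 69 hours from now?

69 mod 12 = 9 (since 5·12 = 60).
2 + 9 → 11 on a 12-hour dial.

11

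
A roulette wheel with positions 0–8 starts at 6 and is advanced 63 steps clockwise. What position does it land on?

63 = 7·9 + 0, so 63 mod 9 = 0.
(6 + 0) mod 9 = 6.

6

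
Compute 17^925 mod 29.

17

By repeated squaring mod 29: 17^1≡17, 17^2≡28, 17^4≡1, 17^8≡1, 17^16≡1, 17^32≡1, 17^64≡1, 17^128≡1, 17^256≡1, 17^512≡1.
Since 925 = 1 + 4 + 8 + 16 + 128 + 256 + 512 in binary, 17^925 ≡ 17·1·1·1·1·1·1 ≡ 17 (mod 29).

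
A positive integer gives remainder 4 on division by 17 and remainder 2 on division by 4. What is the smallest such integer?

x ≡ 2 (mod 4) gives x ∈ {2, 6, 10, 14, 18, 22, 26, 30, …}.
The first of these with x mod 17 = 4 is 38.

38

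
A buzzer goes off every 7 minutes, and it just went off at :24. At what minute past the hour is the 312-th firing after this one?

312·7 = 2184.
2184 mod 60 = 24 (since 36·60 = 2160).
(24 + 24) mod 60 = 48.

48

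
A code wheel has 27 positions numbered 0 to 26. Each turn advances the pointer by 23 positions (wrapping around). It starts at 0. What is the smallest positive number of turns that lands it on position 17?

16

The inverse of 23 mod 27 is 20 (since 23·20 = 460 ≡ 1).
So x ≡ 20·17 = 340 ≡ 16 (mod 27).
Check: 23·16 = 368 = 13·27 + 17.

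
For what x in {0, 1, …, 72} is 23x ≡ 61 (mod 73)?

The inverse of 23 mod 73 is 54 (since 23·54 = 1242 ≡ 1).
Multiplying both sides by 54: x ≡ 54·61 = 3294 ≡ 9 (mod 73).
Check: 23·9 = 207 = 2·73 + 61.

9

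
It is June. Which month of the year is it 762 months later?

December

762 − 63·12 = 6, so 762 ≡ 6 (mod 12).
June + 6 months → December.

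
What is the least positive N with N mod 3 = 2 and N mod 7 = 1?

x ≡ 2 (mod 3) gives x ∈ {2, 5, 8}.
The first of these with x mod 7 = 1 is 8.

8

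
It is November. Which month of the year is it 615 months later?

Dividing 615 by 12 gives quotient 51 and remainder 3.
November + 3 months → February.

February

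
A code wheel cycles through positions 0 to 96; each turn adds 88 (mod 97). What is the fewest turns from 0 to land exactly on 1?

43

88·43 = 3784 = 39·97 + 1, so 88⁻¹ ≡ 43 (mod 97).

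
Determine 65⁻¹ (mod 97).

65·3 = 195 = 2·97 + 1, so 65⁻¹ ≡ 3 (mod 97).

3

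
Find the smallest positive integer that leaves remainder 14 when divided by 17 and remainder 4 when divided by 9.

Since 9·2 ≡ 1 (mod 17), take x = 4 + 9·((14−4)·2 mod 17) = 4 + 9·3 = 31.
Check: 31 mod 17 = 14, 31 mod 9 = 4.

31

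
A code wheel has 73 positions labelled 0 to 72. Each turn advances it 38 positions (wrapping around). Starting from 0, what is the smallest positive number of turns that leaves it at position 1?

25

73 = 1·38 + 35
38 = 1·35 + 3
35 = 11·3 + 2
3 = 1·2 + 1
2 = 2·1 + 0
Back-substituting gives 38·25 ≡ 1 (mod 73).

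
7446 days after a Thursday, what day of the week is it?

Dividing 7446 by 7 gives quotient 1063 and remainder 5.
Thursday + 5 days → Tuesday.

Tuesday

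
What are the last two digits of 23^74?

Successive squares of 23 mod 100: 23^1≡23, 23^2≡29, 23^4≡41, 23^8≡81, 23^16≡61, 23^32≡21, 23^64≡41.
74 = 2 + 8 + 64, so 23^74 ≡ 29·81·41 ≡ 9 (mod 100).

09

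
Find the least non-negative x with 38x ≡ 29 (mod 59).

52

38⁻¹ ≡ 14 (mod 59) because 38·14 = 532 = 9·59 + 1.
So x ≡ 14·29 = 406 ≡ 52 (mod 59).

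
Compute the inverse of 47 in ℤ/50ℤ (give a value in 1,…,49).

50 = 1·47 + 3
47 = 15·3 + 2
3 = 1·2 + 1
2 = 2·1 + 0
Back-substituting gives 47·33 ≡ 1 (mod 50).

33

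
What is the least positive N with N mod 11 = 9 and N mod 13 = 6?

97

x ≡ 9 (mod 11) gives x ∈ {9, 20, 31, 42, 53, 64, 75, 86, …}.
The first of these with x mod 13 = 6 is 97.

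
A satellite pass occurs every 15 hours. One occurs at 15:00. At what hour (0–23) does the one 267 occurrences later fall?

12

267·15 = 4005.
Dividing 4005 by 24 gives quotient 166 and remainder 21.
(15 + 21) mod 24 = 12.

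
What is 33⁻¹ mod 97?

50

97 = 2·33 + 31
33 = 1·31 + 2
31 = 15·2 + 1
2 = 2·1 + 0
Back-substituting gives 33·50 ≡ 1 (mod 97).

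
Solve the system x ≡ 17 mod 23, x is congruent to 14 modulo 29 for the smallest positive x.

Since 29·4 ≡ 1 (mod 23), take x = 14 + 29·((17−14)·4 mod 23) = 14 + 29·12 = 362.
Check: 362 mod 23 = 17, 362 mod 29 = 14.

362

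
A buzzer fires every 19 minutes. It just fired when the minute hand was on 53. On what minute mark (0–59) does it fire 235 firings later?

235·19 = 4465.
4465 mod 60 = 25 (since 74·60 = 4440).
(53 + 25) mod 60 = 18.

18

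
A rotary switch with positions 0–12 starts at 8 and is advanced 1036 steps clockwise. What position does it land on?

4

1036 = 79·13 + 9, so 1036 mod 13 = 9.
(8 + 9) mod 13 = 4.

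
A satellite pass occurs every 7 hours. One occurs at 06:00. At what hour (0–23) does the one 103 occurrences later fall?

7

103·7 = 721.
721 = 30·24 + 1, so 721 mod 24 = 1.
(6 + 1) mod 24 = 7.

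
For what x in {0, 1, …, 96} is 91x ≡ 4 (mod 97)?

91⁻¹ ≡ 16 (mod 97) because 91·16 = 1456 = 15·97 + 1.
Multiplying both sides by 16: x ≡ 16·4 = 64 ≡ 64 (mod 97).

64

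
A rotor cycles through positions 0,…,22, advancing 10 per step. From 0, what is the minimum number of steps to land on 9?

10⁻¹ ≡ 7 (mod 23) because 10·7 = 70 = 3·23 + 1.
So x ≡ 7·9 = 63 ≡ 17 (mod 23).
Check: 10·17 = 170 = 7·23 + 9.

17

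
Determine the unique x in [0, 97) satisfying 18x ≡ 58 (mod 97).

18⁻¹ ≡ 27 (mod 97) because 18·27 = 486 = 5·97 + 1.
So x ≡ 27·58 = 1566 ≡ 14 (mod 97).

14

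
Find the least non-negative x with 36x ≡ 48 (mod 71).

The inverse of 36 mod 71 is 2 (since 36·2 = 72 ≡ 1).
So x ≡ 2·48 = 96 ≡ 25 (mod 71).

25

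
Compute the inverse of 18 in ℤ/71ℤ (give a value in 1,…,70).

71 = 3·18 + 17
18 = 1·17 + 1
17 = 17·1 + 0
Back-substituting gives 18·4 ≡ 1 (mod 71).

4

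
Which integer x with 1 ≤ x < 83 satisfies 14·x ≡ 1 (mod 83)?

6

83 = 5·14 + 13
14 = 1·13 + 1
13 = 13·1 + 0
Back-substituting gives 14·6 ≡ 1 (mod 83).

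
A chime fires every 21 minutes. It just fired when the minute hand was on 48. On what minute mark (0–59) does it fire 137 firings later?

45

137·21 = 2877.
2877 = 47·60 + 57, so 2877 mod 60 = 57.
(48 + 57) mod 60 = 45.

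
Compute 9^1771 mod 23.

1

Square-and-reduce mod 23: 9^1≡9, 9^2≡12, 9^4≡6, 9^8≡13, 9^16≡8, 9^32≡18, 9^64≡2, 9^128≡4, 9^256≡16, 9^512≡3, 9^1024≡9.
Since 1771 = 1 + 2 + 8 + 32 + 64 + 128 + 512 + 1024 in binary, 9^1771 ≡ 9·12·13·18·2·4·3·9 ≡ 1 (mod 23).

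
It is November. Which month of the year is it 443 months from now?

Dividing 443 by 12 gives quotient 36 and remainder 11.
November + 11 months → October.

October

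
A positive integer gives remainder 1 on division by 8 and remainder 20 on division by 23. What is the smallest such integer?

x ≡ 1 (mod 8) gives x ∈ {1, 9, 17, 25, 33, 41, 49, 57, …}.
The first of these with x mod 23 = 20 is 89.

89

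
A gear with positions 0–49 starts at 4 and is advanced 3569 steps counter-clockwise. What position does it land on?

Dividing 3569 by 50 gives quotient 71 and remainder 19.
(4 − 19) mod 50 = 35.

35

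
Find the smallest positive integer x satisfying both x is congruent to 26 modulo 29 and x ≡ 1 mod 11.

287

x ≡ 1 (mod 11) gives x ∈ {1, 12, 23, 34, 45, 56, 67, 78, …}.
The first of these with x mod 29 = 26 is 287.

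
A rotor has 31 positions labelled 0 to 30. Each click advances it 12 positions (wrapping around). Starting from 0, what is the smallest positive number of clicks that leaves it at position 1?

13

31 = 2·12 + 7
12 = 1·7 + 5
7 = 1·5 + 2
5 = 2·2 + 1
2 = 2·1 + 0
Back-substituting gives 12·13 ≡ 1 (mod 31).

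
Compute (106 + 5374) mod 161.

5374 mod 161 = 61 (since 33·161 = 5313).
(106 + 61) mod 161 = 6.

6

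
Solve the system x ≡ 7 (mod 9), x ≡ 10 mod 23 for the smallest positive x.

79

Since 23·2 ≡ 1 (mod 9), take x = 10 + 23·((7−10)·2 mod 9) = 10 + 23·3 = 79.
Check: 79 mod 9 = 7, 79 mod 23 = 10.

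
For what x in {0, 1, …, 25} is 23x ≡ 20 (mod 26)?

The inverse of 23 mod 26 is 17 (since 23·17 = 391 ≡ 1).
So x ≡ 17·20 = 340 ≡ 2 (mod 26).

2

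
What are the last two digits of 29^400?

01

By repeated squaring mod 100: 29^1≡29, 29^2≡41, 29^4≡81, 29^8≡61, 29^16≡21, 29^32≡41, 29^64≡81, 29^128≡61, 29^256≡21.
400 = 16 + 128 + 256, so 29^400 ≡ 21·61·21 ≡ 1 (mod 100).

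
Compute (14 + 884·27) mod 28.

884·27 = 23868.
23868 = 852·28 + 12, so 23868 mod 28 = 12.
(14 + 12) mod 28 = 26.

26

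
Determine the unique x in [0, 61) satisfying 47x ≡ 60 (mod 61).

The inverse of 47 mod 61 is 13 (since 47·13 = 611 ≡ 1).
So x ≡ 13·60 = 780 ≡ 48 (mod 61).

48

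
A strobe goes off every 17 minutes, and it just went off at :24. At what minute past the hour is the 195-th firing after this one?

39

195·17 = 3315.
Dividing 3315 by 60 gives quotient 55 and remainder 15.
(24 + 15) mod 60 = 39.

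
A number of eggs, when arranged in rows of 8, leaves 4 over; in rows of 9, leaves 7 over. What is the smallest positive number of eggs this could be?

Since 9·1 ≡ 1 (mod 8), take x = 7 + 9·((4−7)·1 mod 8) = 7 + 9·5 = 52.
Check: 52 mod 8 = 4, 52 mod 9 = 7.

52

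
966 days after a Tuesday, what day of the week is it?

Tuesday

966 − 138·7 = 0, so 966 ≡ 0 (mod 7).
Tuesday + 0 days → Tuesday.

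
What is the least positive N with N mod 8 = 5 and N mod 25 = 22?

Since 25·1 ≡ 1 (mod 8), take x = 22 + 25·((5−22)·1 mod 8) = 22 + 25·7 = 197.
Check: 197 mod 8 = 5, 197 mod 25 = 22.

197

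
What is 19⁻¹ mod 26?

11

26 = 1·19 + 7
19 = 2·7 + 5
7 = 1·5 + 2
5 = 2·2 + 1
2 = 2·1 + 0
Back-substituting gives 19·11 ≡ 1 (mod 26).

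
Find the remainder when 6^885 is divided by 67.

14

Square-and-reduce mod 67: 6^1≡6, 6^2≡36, 6^4≡23, 6^8≡60, 6^16≡49, 6^32≡56, 6^64≡54, 6^128≡35, 6^256≡19, 6^512≡26.
Since 885 = 1 + 4 + 16 + 32 + 64 + 256 + 512 in binary, 6^885 ≡ 6·23·49·56·54·19·26 ≡ 14 (mod 67).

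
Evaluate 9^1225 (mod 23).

By repeated squaring mod 23: 9^1≡9, 9^2≡12, 9^4≡6, 9^8≡13, 9^16≡8, 9^32≡18, 9^64≡2, 9^128≡4, 9^256≡16, 9^512≡3, 9^1024≡9.
Since 1225 = 1 + 8 + 64 + 128 + 1024 in binary, 9^1225 ≡ 9·13·2·4·9 ≡ 6 (mod 23).

6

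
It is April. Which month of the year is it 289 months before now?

Dividing 289 by 12 gives quotient 24 and remainder 1.
April − 1 month → March.

March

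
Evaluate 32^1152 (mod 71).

48

By repeated squaring mod 71: 32^1≡32, 32^2≡30, 32^4≡48, 32^8≡32, 32^16≡30, 32^32≡48, 32^64≡32, 32^128≡30, 32^256≡48, 32^512≡32, 32^1024≡30.
Since 1152 = 128 + 1024 in binary, 32^1152 ≡ 30·30 ≡ 48 (mod 71).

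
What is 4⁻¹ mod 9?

7

9 = 2·4 + 1
4 = 4·1 + 0
Back-substituting gives 4·7 ≡ 1 (mod 9).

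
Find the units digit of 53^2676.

Last digits of 3^n: 3, 9, 7, 1 (period 4).
2676 mod 4 = 0, so the last digit matches 3^4 = 1.

1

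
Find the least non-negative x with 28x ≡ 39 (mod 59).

The inverse of 28 mod 59 is 19 (since 28·19 = 532 ≡ 1).
Multiplying both sides by 19: x ≡ 19·39 = 741 ≡ 33 (mod 59).

33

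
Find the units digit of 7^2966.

Last digits of 7^n: 7, 9, 3, 1 (period 4).
2966 mod 4 = 2, so the last digit matches 7^2 = 9.

9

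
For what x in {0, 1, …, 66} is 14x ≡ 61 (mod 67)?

57

14⁻¹ ≡ 24 (mod 67) because 14·24 = 336 = 5·67 + 1.
Multiplying both sides by 24: x ≡ 24·61 = 1464 ≡ 57 (mod 67).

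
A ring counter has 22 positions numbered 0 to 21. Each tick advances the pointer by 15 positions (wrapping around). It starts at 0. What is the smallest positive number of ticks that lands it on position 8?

2

The inverse of 15 mod 22 is 3 (since 15·3 = 45 ≡ 1).
So x ≡ 3·8 = 24 ≡ 2 (mod 22).
Check: 15·2 = 30 = 1·22 + 8.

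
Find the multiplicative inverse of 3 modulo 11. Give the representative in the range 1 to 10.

11 = 3·3 + 2
3 = 1·2 + 1
2 = 2·1 + 0
Back-substituting gives 3·4 ≡ 1 (mod 11).

4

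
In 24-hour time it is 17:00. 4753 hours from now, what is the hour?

Dividing 4753 by 24 gives quotient 198 and remainder 1.
(17 + 1) mod 24 = 18.

18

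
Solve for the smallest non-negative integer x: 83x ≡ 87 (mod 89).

30

83⁻¹ ≡ 74 (mod 89) because 83·74 = 6142 = 69·89 + 1.
Multiplying both sides by 74: x ≡ 74·87 = 6438 ≡ 30 (mod 89).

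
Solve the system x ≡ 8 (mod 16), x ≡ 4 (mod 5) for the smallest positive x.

x ≡ 4 (mod 5) gives x ∈ {4, 9, 14, 19, 24}.
The first of these with x mod 16 = 8 is 24.

24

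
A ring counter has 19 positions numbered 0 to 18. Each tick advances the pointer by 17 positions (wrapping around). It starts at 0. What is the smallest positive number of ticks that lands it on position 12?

17⁻¹ ≡ 9 (mod 19) because 17·9 = 153 = 8·19 + 1.
So x ≡ 9·12 = 108 ≡ 13 (mod 19).

13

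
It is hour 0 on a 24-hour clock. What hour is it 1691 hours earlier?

1691 − 70·24 = 11, so 1691 ≡ 11 (mod 24).
(0 − 11) mod 24 = 13.

13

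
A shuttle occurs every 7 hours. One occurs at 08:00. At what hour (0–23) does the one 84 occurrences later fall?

84·7 = 588.
588 = 24·24 + 12, so 588 mod 24 = 12.
(8 + 12) mod 24 = 20.

20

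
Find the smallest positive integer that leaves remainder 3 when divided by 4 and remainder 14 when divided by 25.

Since 25·1 ≡ 1 (mod 4), take x = 14 + 25·((3−14)·1 mod 4) = 14 + 25·1 = 39.
Check: 39 mod 4 = 3, 39 mod 25 = 14.

39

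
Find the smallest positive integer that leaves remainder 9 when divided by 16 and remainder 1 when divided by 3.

25

x ≡ 1 (mod 3) gives x ∈ {1, 4, 7, 10, 13, 16, 19, 22, …}.
The first of these with x mod 16 = 9 is 25.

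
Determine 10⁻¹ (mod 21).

21 = 2·10 + 1
10 = 10·1 + 0
Back-substituting gives 10·19 ≡ 1 (mod 21).

19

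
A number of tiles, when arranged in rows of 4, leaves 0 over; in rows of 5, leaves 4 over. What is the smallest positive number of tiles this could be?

4

x ≡ 0 (mod 4) gives x ∈ {0, 4}.
The first of these with x mod 5 = 4 is 4.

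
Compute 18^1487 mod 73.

Successive squares of 18 mod 73: 18^1≡18, 18^2≡32, 18^4≡2, 18^8≡4, 18^16≡16, 18^32≡37, 18^64≡55, 18^128≡32, 18^256≡2, 18^512≡4, 18^1024≡16.
1487 = 1 + 2 + 4 + 8 + 64 + 128 + 256 + 1024, so 18^1487 ≡ 18·32·2·4·55·32·2·16 ≡ 41 (mod 73).

41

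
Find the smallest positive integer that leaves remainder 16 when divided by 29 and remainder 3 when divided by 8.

219

Since 8·11 ≡ 1 (mod 29), take x = 3 + 8·((16−3)·11 mod 29) = 3 + 8·27 = 219.
Check: 219 mod 29 = 16, 219 mod 8 = 3.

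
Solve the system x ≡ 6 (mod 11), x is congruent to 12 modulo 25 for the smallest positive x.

237

x ≡ 6 (mod 11) gives x ∈ {6, 17, 28, 39, 50, 61, 72, 83, …}.
The first of these with x mod 25 = 12 is 237.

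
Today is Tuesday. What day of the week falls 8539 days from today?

Monday

Dividing 8539 by 7 gives quotient 1219 and remainder 6.
Tuesday + 6 days → Monday.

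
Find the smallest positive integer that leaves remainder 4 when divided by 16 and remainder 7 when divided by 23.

x ≡ 4 (mod 16) gives x ∈ {4, 20, 36, 52, 68, 84, 100, 116, …}.
The first of these with x mod 23 = 7 is 260.

260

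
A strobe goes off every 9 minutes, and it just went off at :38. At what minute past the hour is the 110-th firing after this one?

110·9 = 990.
990 = 16·60 + 30, so 990 mod 60 = 30.
(38 + 30) mod 60 = 8.

8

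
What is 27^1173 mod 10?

Powers of 7 mod 10 repeat with period 4: 7, 9, 3, 1.
1173 mod 4 = 1, so the last digit matches 7^1 = 7.

7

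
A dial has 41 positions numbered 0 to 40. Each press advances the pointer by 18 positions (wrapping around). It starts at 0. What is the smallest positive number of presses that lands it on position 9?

18⁻¹ ≡ 16 (mod 41) because 18·16 = 288 = 7·41 + 1.
So x ≡ 16·9 = 144 ≡ 21 (mod 41).
Check: 18·21 = 378 = 9·41 + 9.

21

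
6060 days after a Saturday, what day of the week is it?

Thursday

6060 = 865·7 + 5, so 6060 mod 7 = 5.
Saturday + 5 days → Thursday.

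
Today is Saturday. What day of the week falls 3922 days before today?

3922 − 560·7 = 2, so 3922 ≡ 2 (mod 7).
Saturday − 2 days → Thursday.

Thursday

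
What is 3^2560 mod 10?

Powers of 3 mod 10 repeat with period 4: 3, 9, 7, 1.
2560 mod 4 = 0, so the last digit matches 3^4 = 1.

1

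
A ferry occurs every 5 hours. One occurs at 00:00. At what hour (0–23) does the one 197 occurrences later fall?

1

197·5 = 985.
Dividing 985 by 24 gives quotient 41 and remainder 1.
(0 + 1) mod 24 = 1.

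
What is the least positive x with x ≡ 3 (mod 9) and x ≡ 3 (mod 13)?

Since 13·7 ≡ 1 (mod 9), take x = 3 + 13·((3−3)·7 mod 9) = 3 + 13·0 = 3.
Check: 3 mod 9 = 3, 3 mod 13 = 3.

3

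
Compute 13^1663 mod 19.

By repeated squaring mod 19: 13^1≡13, 13^2≡17, 13^4≡4, 13^8≡16, 13^16≡9, 13^32≡5, 13^64≡6, 13^128≡17, 13^256≡4, 13^512≡16, 13^1024≡9.
Since 1663 = 1 + 2 + 4 + 8 + 16 + 32 + 64 + 512 + 1024 in binary, 13^1663 ≡ 13·17·4·16·9·5·6·16·9 ≡ 10 (mod 19).

10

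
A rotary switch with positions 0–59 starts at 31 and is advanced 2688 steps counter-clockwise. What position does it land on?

43

2688 − 44·60 = 48, so 2688 ≡ 48 (mod 60).
(31 − 48) mod 60 = 43.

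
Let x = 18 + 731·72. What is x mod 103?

17

731·72 = 52632.
Dividing 52632 by 103 gives quotient 510 and remainder 102.
(18 + 102) mod 103 = 17.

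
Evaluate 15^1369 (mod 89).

62

Square-and-reduce mod 89: 15^1≡15, 15^2≡47, 15^4≡73, 15^8≡78, 15^16≡32, 15^32≡45, 15^64≡67, 15^128≡39, 15^256≡8, 15^512≡64, 15^1024≡2.
1369 = 1 + 8 + 16 + 64 + 256 + 1024, so 15^1369 ≡ 15·78·32·67·8·2 ≡ 62 (mod 89).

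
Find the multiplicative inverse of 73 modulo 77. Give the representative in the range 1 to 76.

77 = 1·73 + 4
73 = 18·4 + 1
4 = 4·1 + 0
Back-substituting gives 73·19 ≡ 1 (mod 77).

19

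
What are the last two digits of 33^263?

By repeated squaring mod 100: 33^1≡33, 33^2≡89, 33^4≡21, 33^8≡41, 33^16≡81, 33^32≡61, 33^64≡21, 33^128≡41, 33^256≡81.
263 = 1 + 2 + 4 + 256, so 33^263 ≡ 33·89·21·81 ≡ 37 (mod 100).

37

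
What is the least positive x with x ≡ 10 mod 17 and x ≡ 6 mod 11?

x ≡ 6 (mod 11) gives x ∈ {6, 17, 28, 39, 50, 61}.
The first of these with x mod 17 = 10 is 61.

61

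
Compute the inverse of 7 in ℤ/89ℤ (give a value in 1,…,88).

89 = 12·7 + 5
7 = 1·5 + 2
5 = 2·2 + 1
2 = 2·1 + 0
Back-substituting gives 7·51 ≡ 1 (mod 89).

51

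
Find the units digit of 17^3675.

3

Powers of 7 mod 10 repeat with period 4: 7, 9, 3, 1.
3675 leaves remainder 3 on division by 4, so 17^3675 ends in 3.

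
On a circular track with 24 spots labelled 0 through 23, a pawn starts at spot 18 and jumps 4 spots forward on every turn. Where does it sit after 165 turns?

165·4 = 660.
660 = 27·24 + 12, so 660 mod 24 = 12.
(18 + 12) mod 24 = 6.

6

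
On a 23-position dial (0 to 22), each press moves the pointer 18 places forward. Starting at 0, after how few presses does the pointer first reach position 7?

17

18⁻¹ ≡ 9 (mod 23) because 18·9 = 162 = 7·23 + 1.
So x ≡ 9·7 = 63 ≡ 17 (mod 23).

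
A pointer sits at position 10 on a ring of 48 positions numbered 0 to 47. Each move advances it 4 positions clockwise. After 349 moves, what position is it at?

14

349·4 = 1396.
1396 mod 48 = 4 (since 29·48 = 1392).
(10 + 4) mod 48 = 14.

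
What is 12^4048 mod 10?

6

Powers of 2 mod 10 repeat with period 4: 2, 4, 8, 6.
4048 leaves remainder 0 on division by 4, so 12^4048 ends in 6.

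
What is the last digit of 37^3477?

Powers of 7 mod 10 repeat with period 4: 7, 9, 3, 1.
3477 leaves remainder 1 on division by 4, so 37^3477 ends in 7.

7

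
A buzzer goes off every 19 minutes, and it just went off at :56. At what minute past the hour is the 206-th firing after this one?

10

206·19 = 3914.
3914 mod 60 = 14 (since 65·60 = 3900).
(56 + 14) mod 60 = 10.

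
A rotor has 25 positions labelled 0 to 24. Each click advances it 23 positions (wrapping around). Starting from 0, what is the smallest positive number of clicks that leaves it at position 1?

23·12 = 276 = 11·25 + 1, so 23⁻¹ ≡ 12 (mod 25).

12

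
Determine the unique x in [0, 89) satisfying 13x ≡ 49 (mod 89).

The inverse of 13 mod 89 is 48 (since 13·48 = 624 ≡ 1).
Multiplying both sides by 48: x ≡ 48·49 = 2352 ≡ 38 (mod 89).
Check: 13·38 = 494 = 5·89 + 49.

38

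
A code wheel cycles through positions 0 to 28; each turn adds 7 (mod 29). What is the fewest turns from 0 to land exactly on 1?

25

29 = 4·7 + 1
7 = 7·1 + 0
Back-substituting gives 7·25 ≡ 1 (mod 29).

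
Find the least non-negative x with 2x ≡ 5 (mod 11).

8

The inverse of 2 mod 11 is 6 (since 2·6 = 12 ≡ 1).
So x ≡ 6·5 = 30 ≡ 8 (mod 11).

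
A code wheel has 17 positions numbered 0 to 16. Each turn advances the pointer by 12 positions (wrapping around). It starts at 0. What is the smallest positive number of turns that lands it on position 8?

12

12⁻¹ ≡ 10 (mod 17) because 12·10 = 120 = 7·17 + 1.
Multiplying both sides by 10: x ≡ 10·8 = 80 ≡ 12 (mod 17).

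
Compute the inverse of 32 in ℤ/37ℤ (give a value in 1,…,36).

22

32·22 = 704 = 19·37 + 1, so 32⁻¹ ≡ 22 (mod 37).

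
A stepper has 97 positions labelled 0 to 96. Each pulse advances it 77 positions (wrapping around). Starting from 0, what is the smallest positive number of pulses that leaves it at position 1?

97 = 1·77 + 20
77 = 3·20 + 17
20 = 1·17 + 3
17 = 5·3 + 2
3 = 1·2 + 1
2 = 2·1 + 0
Back-substituting gives 77·63 ≡ 1 (mod 97).

63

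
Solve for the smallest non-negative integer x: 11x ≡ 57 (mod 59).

11⁻¹ ≡ 43 (mod 59) because 11·43 = 473 = 8·59 + 1.
So x ≡ 43·57 = 2451 ≡ 32 (mod 59).

32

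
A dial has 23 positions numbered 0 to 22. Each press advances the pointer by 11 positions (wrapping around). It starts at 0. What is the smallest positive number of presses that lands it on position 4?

15

11⁻¹ ≡ 21 (mod 23) because 11·21 = 231 = 10·23 + 1.
Multiplying both sides by 21: x ≡ 21·4 = 84 ≡ 15 (mod 23).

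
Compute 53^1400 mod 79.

2

Successive squares of 53 mod 79: 53^1≡53, 53^2≡44, 53^4≡40, 53^8≡20, 53^16≡5, 53^32≡25, 53^64≡72, 53^128≡49, 53^256≡31, 53^512≡13, 53^1024≡11.
1400 = 8 + 16 + 32 + 64 + 256 + 1024, so 53^1400 ≡ 20·5·25·72·31·11 ≡ 2 (mod 79).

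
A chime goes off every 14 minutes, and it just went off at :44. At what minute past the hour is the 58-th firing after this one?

58·14 = 812.
812 = 13·60 + 32, so 812 mod 60 = 32.
(44 + 32) mod 60 = 16.

16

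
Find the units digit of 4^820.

Powers of 4 mod 10 repeat with period 2: 4, 6.
820 mod 2 = 0, so the last digit matches 4^2 = 6.

6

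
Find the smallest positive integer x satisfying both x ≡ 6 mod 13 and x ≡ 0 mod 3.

6

x ≡ 0 (mod 3) gives x ∈ {0, 3, 6}.
The first of these with x mod 13 = 6 is 6.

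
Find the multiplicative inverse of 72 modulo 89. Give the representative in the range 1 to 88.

72·68 = 4896 = 55·89 + 1, so 72⁻¹ ≡ 68 (mod 89).

68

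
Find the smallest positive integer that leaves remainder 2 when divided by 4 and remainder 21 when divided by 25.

x ≡ 2 (mod 4) gives x ∈ {2, 6, 10, 14, 18, 22, 26, 30, …}.
The first of these with x mod 25 = 21 is 46.

46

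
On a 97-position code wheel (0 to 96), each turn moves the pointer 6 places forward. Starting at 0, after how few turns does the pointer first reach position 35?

The inverse of 6 mod 97 is 81 (since 6·81 = 486 ≡ 1).
So x ≡ 81·35 = 2835 ≡ 22 (mod 97).

22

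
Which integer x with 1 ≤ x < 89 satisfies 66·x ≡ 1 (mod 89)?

58

89 = 1·66 + 23
66 = 2·23 + 20
23 = 1·20 + 3
20 = 6·3 + 2
3 = 1·2 + 1
2 = 2·1 + 0
Back-substituting gives 66·58 ≡ 1 (mod 89).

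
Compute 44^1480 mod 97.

36

By repeated squaring mod 97: 44^1≡44, 44^2≡93, 44^4≡16, 44^8≡62, 44^16≡61, 44^32≡35, 44^64≡61, 44^128≡35, 44^256≡61, 44^512≡35, 44^1024≡61.
Since 1480 = 8 + 64 + 128 + 256 + 1024 in binary, 44^1480 ≡ 62·61·35·61·61 ≡ 36 (mod 97).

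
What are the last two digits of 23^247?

Square-and-reduce mod 100: 23^1≡23, 23^2≡29, 23^4≡41, 23^8≡81, 23^16≡61, 23^32≡21, 23^64≡41, 23^128≡81.
247 = 1 + 2 + 4 + 16 + 32 + 64 + 128, so 23^247 ≡ 23·29·41·61·21·41·81 ≡ 47 (mod 100).

47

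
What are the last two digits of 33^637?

By repeated squaring mod 100: 33^1≡33, 33^2≡89, 33^4≡21, 33^8≡41, 33^16≡81, 33^32≡61, 33^64≡21, 33^128≡41, 33^256≡81, 33^512≡61.
637 = 1 + 4 + 8 + 16 + 32 + 64 + 512, so 33^637 ≡ 33·21·41·81·61·21·61 ≡ 73 (mod 100).

73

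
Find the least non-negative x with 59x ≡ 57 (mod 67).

18

59⁻¹ ≡ 25 (mod 67) because 59·25 = 1475 = 22·67 + 1.
So x ≡ 25·57 = 1425 ≡ 18 (mod 67).
Check: 59·18 = 1062 = 15·67 + 57.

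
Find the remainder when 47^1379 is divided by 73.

53

By repeated squaring mod 73: 47^1≡47, 47^2≡19, 47^4≡69, 47^8≡16, 47^16≡37, 47^32≡55, 47^64≡32, 47^128≡2, 47^256≡4, 47^512≡16, 47^1024≡37.
1379 = 1 + 2 + 32 + 64 + 256 + 1024, so 47^1379 ≡ 47·19·55·32·4·37 ≡ 53 (mod 73).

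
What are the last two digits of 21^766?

21

Square-and-reduce mod 100: 21^1≡21, 21^2≡41, 21^4≡81, 21^8≡61, 21^16≡21, 21^32≡41, 21^64≡81, 21^128≡61, 21^256≡21, 21^512≡41.
766 = 2 + 4 + 8 + 16 + 32 + 64 + 128 + 512, so 21^766 ≡ 41·81·61·21·41·81·61·41 ≡ 21 (mod 100).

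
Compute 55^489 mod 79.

Successive squares of 55 mod 79: 55^1≡55, 55^2≡23, 55^4≡55, 55^8≡23, 55^16≡55, 55^32≡23, 55^64≡55, 55^128≡23, 55^256≡55.
Since 489 = 1 + 8 + 32 + 64 + 128 + 256 in binary, 55^489 ≡ 55·23·23·55·23·55 ≡ 1 (mod 79).

1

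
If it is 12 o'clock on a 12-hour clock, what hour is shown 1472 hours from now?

8

1472 mod 12 = 8 (since 122·12 = 1464).
12 + 8 → 8 on a 12-hour dial.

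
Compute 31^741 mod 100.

By repeated squaring mod 100: 31^1≡31, 31^2≡61, 31^4≡21, 31^8≡41, 31^16≡81, 31^32≡61, 31^64≡21, 31^128≡41, 31^256≡81, 31^512≡61.
741 = 1 + 4 + 32 + 64 + 128 + 512, so 31^741 ≡ 31·21·61·21·41·61 ≡ 31 (mod 100).

31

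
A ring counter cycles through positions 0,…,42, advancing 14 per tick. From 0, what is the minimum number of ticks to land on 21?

14⁻¹ ≡ 40 (mod 43) because 14·40 = 560 = 13·43 + 1.
Multiplying both sides by 40: x ≡ 40·21 = 840 ≡ 23 (mod 43).
Check: 14·23 = 322 = 7·43 + 21.

23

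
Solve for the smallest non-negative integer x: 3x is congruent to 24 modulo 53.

8

The inverse of 3 mod 53 is 18 (since 3·18 = 54 ≡ 1).
Multiplying both sides by 18: x ≡ 18·24 = 432 ≡ 8 (mod 53).
Check: 3·8 = 24 = 0·53 + 24.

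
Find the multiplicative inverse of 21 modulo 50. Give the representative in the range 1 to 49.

31

50 = 2·21 + 8
21 = 2·8 + 5
8 = 1·5 + 3
5 = 1·3 + 2
3 = 1·2 + 1
2 = 2·1 + 0
Back-substituting gives 21·31 ≡ 1 (mod 50).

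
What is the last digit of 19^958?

Powers of 9 mod 10 repeat with period 2: 9, 1.
958 leaves remainder 0 on division by 2, so 19^958 ends in 1.

1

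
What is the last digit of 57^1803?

The units digit of 57^n cycles with period 4: 7, 9, 3, 1, …
1803 mod 4 = 3, so the last digit matches 7^3 = 3.

3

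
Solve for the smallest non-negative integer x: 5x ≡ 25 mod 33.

The inverse of 5 mod 33 is 20 (since 5·20 = 100 ≡ 1).
So x ≡ 20·25 = 500 ≡ 5 (mod 33).

5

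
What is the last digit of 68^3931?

2

Powers of 8 mod 10 repeat with period 4: 8, 4, 2, 6.
3931 mod 4 = 3, so the last digit matches 8^3 = 2.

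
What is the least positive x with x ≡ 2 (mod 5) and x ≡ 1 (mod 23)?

x ≡ 2 (mod 5) gives x ∈ {2, 7, 12, 17, 22, 27, 32, 37, …}.
The first of these with x mod 23 = 1 is 47.

47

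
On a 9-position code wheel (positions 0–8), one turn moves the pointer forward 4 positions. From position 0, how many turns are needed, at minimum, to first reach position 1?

9 = 2·4 + 1
4 = 4·1 + 0
Back-substituting gives 4·7 ≡ 1 (mod 9).

7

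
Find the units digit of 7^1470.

The units digit of 7^n cycles with period 4: 7, 9, 3, 1, …
1470 mod 4 = 2, so the last digit matches 7^2 = 9.

9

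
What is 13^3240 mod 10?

The units digit of 13^n cycles with period 4: 3, 9, 7, 1, …
3240 mod 4 = 0, so the last digit matches 3^4 = 1.

1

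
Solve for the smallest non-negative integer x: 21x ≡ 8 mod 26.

The inverse of 21 mod 26 is 5 (since 21·5 = 105 ≡ 1).
So x ≡ 5·8 = 40 ≡ 14 (mod 26).
Check: 21·14 = 294 = 11·26 + 8.

14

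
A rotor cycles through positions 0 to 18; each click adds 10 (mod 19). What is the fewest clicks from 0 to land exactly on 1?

10·2 = 20 = 1·19 + 1, so 10⁻¹ ≡ 2 (mod 19).

2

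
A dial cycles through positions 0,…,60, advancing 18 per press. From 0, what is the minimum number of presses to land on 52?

30

18⁻¹ ≡ 17 (mod 61) because 18·17 = 306 = 5·61 + 1.
Multiplying both sides by 17: x ≡ 17·52 = 884 ≡ 30 (mod 61).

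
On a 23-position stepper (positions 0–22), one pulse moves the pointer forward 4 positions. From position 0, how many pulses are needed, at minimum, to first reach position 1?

4·6 = 24 = 1·23 + 1, so 4⁻¹ ≡ 6 (mod 23).

6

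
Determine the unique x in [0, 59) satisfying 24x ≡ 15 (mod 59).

8

24⁻¹ ≡ 32 (mod 59) because 24·32 = 768 = 13·59 + 1.
Multiplying both sides by 32: x ≡ 32·15 = 480 ≡ 8 (mod 59).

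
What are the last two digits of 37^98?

29

By repeated squaring mod 100: 37^1≡37, 37^2≡69, 37^4≡61, 37^8≡21, 37^16≡41, 37^32≡81, 37^64≡61.
98 = 2 + 32 + 64, so 37^98 ≡ 69·81·61 ≡ 29 (mod 100).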